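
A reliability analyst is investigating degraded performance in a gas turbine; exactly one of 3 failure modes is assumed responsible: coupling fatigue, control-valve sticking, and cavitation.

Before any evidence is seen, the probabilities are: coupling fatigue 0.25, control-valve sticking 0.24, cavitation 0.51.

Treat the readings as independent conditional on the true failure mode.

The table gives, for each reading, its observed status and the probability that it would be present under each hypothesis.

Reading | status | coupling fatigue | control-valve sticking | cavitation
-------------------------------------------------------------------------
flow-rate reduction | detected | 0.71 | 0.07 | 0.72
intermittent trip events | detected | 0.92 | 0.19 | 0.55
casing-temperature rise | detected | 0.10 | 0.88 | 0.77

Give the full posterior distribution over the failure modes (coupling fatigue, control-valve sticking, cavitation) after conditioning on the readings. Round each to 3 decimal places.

For each hypothesis, the unnormalized posterior weight is prior × product of the reading likelihoods:
  coupling fatigue: 0.25 × 0.71 × 0.92 × 0.10 = 0.01633
  control-valve sticking: 0.24 × 0.07 × 0.19 × 0.88 = 0.002809
  cavitation: 0.51 × 0.72 × 0.55 × 0.77 = 0.15551
The unnormalized weights sum to 0.17465.
P(coupling fatigue | evidence) = 0.01633 / 0.17465 ≈ 0.094
P(control-valve sticking | evidence) = 0.002809 / 0.17465 ≈ 0.016
P(cavitation | evidence) = 0.15551 / 0.17465 ≈ 0.890

0.094, 0.016, 0.890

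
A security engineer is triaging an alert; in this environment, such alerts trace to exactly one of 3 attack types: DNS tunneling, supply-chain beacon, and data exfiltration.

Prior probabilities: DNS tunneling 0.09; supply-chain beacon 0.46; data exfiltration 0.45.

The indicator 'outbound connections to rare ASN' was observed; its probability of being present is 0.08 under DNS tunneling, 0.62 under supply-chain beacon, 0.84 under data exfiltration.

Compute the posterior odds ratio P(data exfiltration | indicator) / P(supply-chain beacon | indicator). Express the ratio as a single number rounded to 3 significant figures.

Posterior odds equal prior odds times the likelihood ratio; only the two competing hypotheses matter.
  data exfiltration: 0.45 × 0.84 = 0.378
  supply-chain beacon: 0.46 × 0.62 = 0.2852
Posterior odds = 0.378 / 0.2852 ≈ 1.33.

1.33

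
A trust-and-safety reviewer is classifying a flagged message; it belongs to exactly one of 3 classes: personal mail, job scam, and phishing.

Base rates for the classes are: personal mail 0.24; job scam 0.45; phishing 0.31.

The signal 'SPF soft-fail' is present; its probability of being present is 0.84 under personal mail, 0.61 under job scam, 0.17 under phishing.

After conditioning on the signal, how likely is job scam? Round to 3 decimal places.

By Bayes' rule, the unnormalized weight for each hypothesis is prior × likelihood:
  personal mail: 0.24 × 0.84 = 0.2016
  job scam: 0.45 × 0.61 = 0.2745
  phishing: 0.31 × 0.17 = 0.0527
The unnormalized weights sum to 0.5288.
P(job scam | evidence) = 0.2745 / 0.5288 ≈ 0.519.

0.519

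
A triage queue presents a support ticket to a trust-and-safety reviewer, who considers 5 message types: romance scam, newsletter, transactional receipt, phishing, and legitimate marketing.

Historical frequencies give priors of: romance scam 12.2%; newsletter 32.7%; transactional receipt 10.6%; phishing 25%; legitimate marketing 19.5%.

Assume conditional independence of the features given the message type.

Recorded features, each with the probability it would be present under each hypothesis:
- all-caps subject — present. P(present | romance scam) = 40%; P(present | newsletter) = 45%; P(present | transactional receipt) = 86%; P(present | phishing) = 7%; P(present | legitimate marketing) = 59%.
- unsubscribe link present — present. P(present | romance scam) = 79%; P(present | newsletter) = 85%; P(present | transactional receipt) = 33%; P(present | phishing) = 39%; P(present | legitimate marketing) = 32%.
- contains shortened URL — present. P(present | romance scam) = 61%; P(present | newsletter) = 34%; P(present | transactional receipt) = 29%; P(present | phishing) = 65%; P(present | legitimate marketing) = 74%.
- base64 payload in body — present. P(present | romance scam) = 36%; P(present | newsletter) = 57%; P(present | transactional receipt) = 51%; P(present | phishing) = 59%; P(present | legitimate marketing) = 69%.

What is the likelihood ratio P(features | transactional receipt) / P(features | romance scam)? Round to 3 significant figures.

The Bayes factor is the ratio of the joint likelihoods of the feature pattern under the two hypotheses.
  transactional receipt: 0.86 × 0.33 × 0.29 × 0.51 = 0.041974
  romance scam: 0.40 × 0.79 × 0.61 × 0.36 = 0.069394
Bayes factor = 0.041974 / 0.069394 ≈ 0.605

0.605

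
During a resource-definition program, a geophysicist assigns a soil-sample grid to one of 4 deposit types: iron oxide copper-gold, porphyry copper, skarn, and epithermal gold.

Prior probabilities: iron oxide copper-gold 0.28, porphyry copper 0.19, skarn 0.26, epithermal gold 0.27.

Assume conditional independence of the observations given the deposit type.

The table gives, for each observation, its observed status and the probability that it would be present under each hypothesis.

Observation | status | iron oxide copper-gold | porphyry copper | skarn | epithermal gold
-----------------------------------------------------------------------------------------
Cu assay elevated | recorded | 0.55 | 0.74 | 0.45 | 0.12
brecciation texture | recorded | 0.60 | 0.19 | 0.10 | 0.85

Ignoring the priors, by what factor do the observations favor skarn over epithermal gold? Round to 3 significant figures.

0.441

Joint likelihood of the evidence pattern under each hypothesis:
  skarn: 0.45 × 0.10 = 0.045
  epithermal gold: 0.12 × 0.85 = 0.102
Bayes factor = 0.045 / 0.102 ≈ 0.441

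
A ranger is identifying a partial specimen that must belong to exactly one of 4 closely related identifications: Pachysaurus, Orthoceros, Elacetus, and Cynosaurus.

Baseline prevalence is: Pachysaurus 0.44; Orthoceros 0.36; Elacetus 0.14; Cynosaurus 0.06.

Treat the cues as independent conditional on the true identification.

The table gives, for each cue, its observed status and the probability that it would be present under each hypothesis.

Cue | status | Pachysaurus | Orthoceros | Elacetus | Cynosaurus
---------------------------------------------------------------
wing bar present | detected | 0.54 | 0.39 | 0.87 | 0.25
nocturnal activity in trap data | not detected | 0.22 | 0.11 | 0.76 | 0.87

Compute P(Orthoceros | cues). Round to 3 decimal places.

By Bayes' rule with conditional independence, the unnormalized weight for each hypothesis is prior × ∏ likelihoods (using 1 − P(present | H) for each absent cue):
  Pachysaurus: 0.44 × 0.54 × (1 − 0.22) = 0.18533
  Orthoceros: 0.36 × 0.39 × (1 − 0.11) = 0.12496
  Elacetus: 0.14 × 0.87 × (1 − 0.76) = 0.029232
  Cynosaurus: 0.06 × 0.25 × (1 − 0.87) = 0.00195
Normalizing constant Z = 0.18533 + 0.12496 + 0.029232 + 0.00195 = 0.34147.
P(Orthoceros | evidence) = 0.12496 / 0.34147 ≈ 0.366.

0.366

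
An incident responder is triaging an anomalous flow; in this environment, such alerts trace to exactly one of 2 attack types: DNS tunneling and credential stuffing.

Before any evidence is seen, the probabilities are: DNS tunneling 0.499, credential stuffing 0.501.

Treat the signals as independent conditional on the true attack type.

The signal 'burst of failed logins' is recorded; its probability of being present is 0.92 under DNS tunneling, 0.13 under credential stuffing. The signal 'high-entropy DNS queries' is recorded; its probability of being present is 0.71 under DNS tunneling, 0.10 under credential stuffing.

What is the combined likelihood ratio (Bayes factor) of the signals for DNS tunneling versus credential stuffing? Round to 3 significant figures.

50.2

Joint likelihood of the signal pattern under each hypothesis:
  DNS tunneling: 0.92 × 0.71 = 0.6532
  credential stuffing: 0.13 × 0.10 = 0.013
Bayes factor = 0.6532 / 0.013 ≈ 50.2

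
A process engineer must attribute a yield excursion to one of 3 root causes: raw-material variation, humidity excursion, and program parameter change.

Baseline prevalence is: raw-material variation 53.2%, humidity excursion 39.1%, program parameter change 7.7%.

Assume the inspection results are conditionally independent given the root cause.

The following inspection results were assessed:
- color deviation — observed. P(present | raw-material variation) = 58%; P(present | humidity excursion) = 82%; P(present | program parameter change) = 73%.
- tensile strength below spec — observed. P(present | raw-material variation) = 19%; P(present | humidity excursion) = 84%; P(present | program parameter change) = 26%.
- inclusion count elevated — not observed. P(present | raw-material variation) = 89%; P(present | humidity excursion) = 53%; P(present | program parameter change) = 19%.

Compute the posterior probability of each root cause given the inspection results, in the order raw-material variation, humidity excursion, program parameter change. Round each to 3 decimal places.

Multiply each prior by the joint likelihood of the inspection result pattern (using 1 − P(present | H) for each absent inspection result):
  raw-material variation: 0.532 × 0.58 × 0.19 × (1 − 0.89) = 0.0064489
  humidity excursion: 0.391 × 0.82 × 0.84 × (1 − 0.53) = 0.12658
  program parameter change: 0.077 × 0.73 × 0.26 × (1 − 0.19) = 0.011838
The unnormalized weights sum to 0.14487.
P(raw-material variation | evidence) = 0.0064489 / 0.14487 ≈ 0.045
P(humidity excursion | evidence) = 0.12658 / 0.14487 ≈ 0.874
P(program parameter change | evidence) = 0.011838 / 0.14487 ≈ 0.082

0.045, 0.874, 0.082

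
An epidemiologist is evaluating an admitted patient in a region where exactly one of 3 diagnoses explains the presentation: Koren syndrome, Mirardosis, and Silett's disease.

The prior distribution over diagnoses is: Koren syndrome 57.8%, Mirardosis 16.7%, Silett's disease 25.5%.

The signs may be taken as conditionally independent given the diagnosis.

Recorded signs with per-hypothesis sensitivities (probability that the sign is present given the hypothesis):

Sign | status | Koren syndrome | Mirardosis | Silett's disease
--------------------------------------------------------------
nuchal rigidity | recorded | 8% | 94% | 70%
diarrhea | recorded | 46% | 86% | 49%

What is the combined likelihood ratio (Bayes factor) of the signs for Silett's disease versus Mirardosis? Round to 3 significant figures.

Joint likelihood of the sign pattern under each hypothesis:
  Silett's disease: 0.70 × 0.49 = 0.343
  Mirardosis: 0.94 × 0.86 = 0.8084
Bayes factor = 0.343 / 0.8084 ≈ 0.424

0.424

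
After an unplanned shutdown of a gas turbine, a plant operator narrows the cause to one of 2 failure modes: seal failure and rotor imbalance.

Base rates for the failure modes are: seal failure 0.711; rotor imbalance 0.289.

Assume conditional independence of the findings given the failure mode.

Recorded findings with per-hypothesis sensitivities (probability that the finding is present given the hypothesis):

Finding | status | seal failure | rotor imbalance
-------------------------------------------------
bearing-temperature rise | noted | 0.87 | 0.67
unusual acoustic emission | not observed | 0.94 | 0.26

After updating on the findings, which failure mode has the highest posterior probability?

By Bayes' rule with conditional independence, the unnormalized weight for each hypothesis is prior × ∏ likelihoods (using 1 − P(present | H) for each absent finding):
  seal failure: 0.711 × 0.87 × (1 − 0.94) = 0.037114
  rotor imbalance: 0.289 × 0.67 × (1 − 0.26) = 0.14329
The unnormalized weights sum to 0.1804.
P(seal failure | evidence) ≈ 0.037114 / 0.1804 ≈ 0.206
P(rotor imbalance | evidence) ≈ 0.14329 / 0.1804 ≈ 0.794
The largest is 0.794, so rotor imbalance is most probable.

rotor imbalance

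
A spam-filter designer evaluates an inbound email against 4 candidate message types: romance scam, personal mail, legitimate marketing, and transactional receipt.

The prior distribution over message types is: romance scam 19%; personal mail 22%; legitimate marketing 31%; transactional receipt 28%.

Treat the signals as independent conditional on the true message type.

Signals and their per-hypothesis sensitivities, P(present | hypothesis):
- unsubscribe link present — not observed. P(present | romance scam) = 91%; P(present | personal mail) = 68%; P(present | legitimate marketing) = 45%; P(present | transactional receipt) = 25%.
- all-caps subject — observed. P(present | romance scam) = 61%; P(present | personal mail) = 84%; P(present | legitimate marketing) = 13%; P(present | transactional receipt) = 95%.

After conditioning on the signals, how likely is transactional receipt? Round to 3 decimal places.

For each hypothesis, the unnormalized posterior weight is prior × product of the signal likelihoods (using 1 − P(present | H) for each absent signal):
  romance scam: 0.19 × (1 − 0.91) × 0.61 = 0.010431
  personal mail: 0.22 × (1 − 0.68) × 0.84 = 0.059136
  legitimate marketing: 0.31 × (1 − 0.45) × 0.13 = 0.022165
  transactional receipt: 0.28 × (1 − 0.25) × 0.95 = 0.1995
The unnormalized weights sum to 0.29123.
P(transactional receipt | evidence) = 0.1995 / 0.29123 ≈ 0.685.

0.685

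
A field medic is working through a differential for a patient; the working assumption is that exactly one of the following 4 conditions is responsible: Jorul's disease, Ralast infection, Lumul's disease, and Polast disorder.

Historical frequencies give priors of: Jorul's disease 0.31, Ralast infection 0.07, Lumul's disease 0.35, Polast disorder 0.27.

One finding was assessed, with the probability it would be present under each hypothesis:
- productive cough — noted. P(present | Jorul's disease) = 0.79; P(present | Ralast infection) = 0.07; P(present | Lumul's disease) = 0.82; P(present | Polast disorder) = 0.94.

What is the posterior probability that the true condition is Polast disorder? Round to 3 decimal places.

0.321

For each hypothesis, the unnormalized posterior weight is prior × likelihood:
  Jorul's disease: 0.31 × 0.79 = 0.2449
  Ralast infection: 0.07 × 0.07 = 0.0049
  Lumul's disease: 0.35 × 0.82 = 0.287
  Polast disorder: 0.27 × 0.94 = 0.2538
Normalizing constant Z = 0.2449 + 0.0049 + 0.287 + 0.2538 = 0.7906.
P(Polast disorder | evidence) = 0.2538 / 0.7906 ≈ 0.321.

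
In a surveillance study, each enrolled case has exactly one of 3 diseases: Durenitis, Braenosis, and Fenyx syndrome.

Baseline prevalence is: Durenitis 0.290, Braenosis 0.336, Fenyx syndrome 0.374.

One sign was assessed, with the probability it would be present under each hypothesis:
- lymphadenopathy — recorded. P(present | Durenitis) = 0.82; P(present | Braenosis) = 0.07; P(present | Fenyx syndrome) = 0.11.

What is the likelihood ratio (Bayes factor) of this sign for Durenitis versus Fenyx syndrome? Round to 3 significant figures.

7.45

Likelihood of this sign under each hypothesis:
  Durenitis: 0.82
  Fenyx syndrome: 0.11
Bayes factor = 0.82 / 0.11 ≈ 7.45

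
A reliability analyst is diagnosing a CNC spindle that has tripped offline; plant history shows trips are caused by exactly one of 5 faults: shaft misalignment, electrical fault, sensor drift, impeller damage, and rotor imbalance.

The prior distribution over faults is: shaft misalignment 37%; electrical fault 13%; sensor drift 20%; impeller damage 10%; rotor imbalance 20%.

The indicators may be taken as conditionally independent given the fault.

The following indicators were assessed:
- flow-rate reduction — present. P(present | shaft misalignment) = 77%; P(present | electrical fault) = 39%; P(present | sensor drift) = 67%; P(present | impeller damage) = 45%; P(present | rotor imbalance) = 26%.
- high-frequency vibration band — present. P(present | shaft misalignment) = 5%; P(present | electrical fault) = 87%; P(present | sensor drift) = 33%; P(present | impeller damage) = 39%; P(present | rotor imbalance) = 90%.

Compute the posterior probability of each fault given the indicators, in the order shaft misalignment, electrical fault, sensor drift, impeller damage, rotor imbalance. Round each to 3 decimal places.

0.085, 0.264, 0.265, 0.105, 0.280

For each hypothesis, the unnormalized posterior weight is prior × product of the indicator likelihoods:
  shaft misalignment: 0.37 × 0.77 × 0.05 = 0.014245
  electrical fault: 0.13 × 0.39 × 0.87 = 0.044109
  sensor drift: 0.20 × 0.67 × 0.33 = 0.04422
  impeller damage: 0.10 × 0.45 × 0.39 = 0.01755
  rotor imbalance: 0.20 × 0.26 × 0.90 = 0.0468
The unnormalized weights sum to 0.16692.
P(shaft misalignment | evidence) = 0.014245 / 0.16692 ≈ 0.085
P(electrical fault | evidence) = 0.044109 / 0.16692 ≈ 0.264
P(sensor drift | evidence) = 0.04422 / 0.16692 ≈ 0.265
P(impeller damage | evidence) = 0.01755 / 0.16692 ≈ 0.105
P(rotor imbalance | evidence) = 0.0468 / 0.16692 ≈ 0.280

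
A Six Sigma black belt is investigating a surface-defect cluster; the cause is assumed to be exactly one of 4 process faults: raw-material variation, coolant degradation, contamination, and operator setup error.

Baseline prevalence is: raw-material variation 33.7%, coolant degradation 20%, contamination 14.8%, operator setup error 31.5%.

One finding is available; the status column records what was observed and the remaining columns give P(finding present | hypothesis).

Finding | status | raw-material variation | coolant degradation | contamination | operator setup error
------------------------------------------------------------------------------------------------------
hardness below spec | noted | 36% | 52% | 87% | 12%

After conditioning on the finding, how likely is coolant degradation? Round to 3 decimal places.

0.265

Multiply each prior by the likelihood of the finding:
  raw-material variation: 0.337 × 0.36 = 0.12132
  coolant degradation: 0.200 × 0.52 = 0.104
  contamination: 0.148 × 0.87 = 0.12876
  operator setup error: 0.315 × 0.12 = 0.0378
Marginal likelihood of the evidence = 0.39188.
P(coolant degradation | evidence) = 0.104 / 0.39188 ≈ 0.265.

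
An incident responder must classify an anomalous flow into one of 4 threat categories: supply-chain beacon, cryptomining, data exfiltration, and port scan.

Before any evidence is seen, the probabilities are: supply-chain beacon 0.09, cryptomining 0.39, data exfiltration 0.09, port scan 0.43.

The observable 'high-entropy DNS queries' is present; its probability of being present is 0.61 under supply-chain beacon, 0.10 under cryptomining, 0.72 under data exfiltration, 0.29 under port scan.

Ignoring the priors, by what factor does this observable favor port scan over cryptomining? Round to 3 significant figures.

2.90

Likelihood of this observable under each hypothesis:
  port scan: 0.29
  cryptomining: 0.1
Bayes factor = 0.29 / 0.1 ≈ 2.90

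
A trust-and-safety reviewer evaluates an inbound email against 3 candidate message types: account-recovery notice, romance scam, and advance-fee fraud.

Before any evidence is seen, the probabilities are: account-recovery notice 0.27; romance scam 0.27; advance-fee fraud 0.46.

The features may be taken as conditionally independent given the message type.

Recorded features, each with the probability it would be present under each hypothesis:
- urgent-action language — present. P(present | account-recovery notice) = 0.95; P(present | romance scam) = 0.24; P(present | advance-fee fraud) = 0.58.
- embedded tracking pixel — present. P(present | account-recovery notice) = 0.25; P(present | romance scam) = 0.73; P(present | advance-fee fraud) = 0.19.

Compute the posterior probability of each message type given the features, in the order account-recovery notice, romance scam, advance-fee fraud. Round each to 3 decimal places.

By Bayes' rule with conditional independence, the unnormalized weight for each hypothesis is prior × ∏ likelihoods:
  account-recovery notice: 0.27 × 0.95 × 0.25 = 0.064125
  romance scam: 0.27 × 0.24 × 0.73 = 0.047304
  advance-fee fraud: 0.46 × 0.58 × 0.19 = 0.050692
Normalizing constant Z = 0.064125 + 0.047304 + 0.050692 = 0.16212.
P(account-recovery notice | evidence) = 0.064125 / 0.16212 ≈ 0.396
P(romance scam | evidence) = 0.047304 / 0.16212 ≈ 0.292
P(advance-fee fraud | evidence) = 0.050692 / 0.16212 ≈ 0.313

0.396, 0.292, 0.313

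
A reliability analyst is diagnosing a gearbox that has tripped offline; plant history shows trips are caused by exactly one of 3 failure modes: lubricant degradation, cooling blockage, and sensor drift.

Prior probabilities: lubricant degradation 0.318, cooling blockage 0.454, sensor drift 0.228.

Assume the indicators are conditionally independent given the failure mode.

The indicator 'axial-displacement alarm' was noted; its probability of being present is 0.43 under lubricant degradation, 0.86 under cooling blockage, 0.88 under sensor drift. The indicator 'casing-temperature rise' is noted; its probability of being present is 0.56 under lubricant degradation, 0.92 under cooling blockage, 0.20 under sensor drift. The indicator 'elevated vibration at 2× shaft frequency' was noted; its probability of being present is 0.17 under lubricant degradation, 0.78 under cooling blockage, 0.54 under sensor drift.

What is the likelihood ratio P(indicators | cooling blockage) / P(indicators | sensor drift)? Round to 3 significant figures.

Joint likelihood of the indicator pattern under each hypothesis:
  cooling blockage: 0.86 × 0.92 × 0.78 = 0.61714
  sensor drift: 0.88 × 0.20 × 0.54 = 0.09504
Bayes factor = 0.61714 / 0.09504 ≈ 6.49

6.49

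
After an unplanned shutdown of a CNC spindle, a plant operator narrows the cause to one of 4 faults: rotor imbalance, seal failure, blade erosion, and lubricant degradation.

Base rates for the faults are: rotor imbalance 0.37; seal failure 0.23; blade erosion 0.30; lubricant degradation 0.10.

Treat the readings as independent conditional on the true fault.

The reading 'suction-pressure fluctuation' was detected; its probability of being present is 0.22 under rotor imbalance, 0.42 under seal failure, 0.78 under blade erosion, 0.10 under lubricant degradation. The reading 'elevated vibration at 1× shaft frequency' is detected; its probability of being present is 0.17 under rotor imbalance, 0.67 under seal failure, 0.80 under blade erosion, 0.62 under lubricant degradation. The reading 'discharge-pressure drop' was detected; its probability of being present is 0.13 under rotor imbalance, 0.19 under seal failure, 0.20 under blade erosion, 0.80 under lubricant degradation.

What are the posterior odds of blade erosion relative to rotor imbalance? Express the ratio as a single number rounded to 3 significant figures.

20.8

Unnormalized posterior weight (prior times the reading likelihoods) for each of the two hypotheses:
  blade erosion: 0.30 × 0.78 × 0.80 × 0.20 = 0.03744
  rotor imbalance: 0.37 × 0.22 × 0.17 × 0.13 = 0.0017989
Odds(blade erosion : rotor imbalance) = 0.03744 / 0.0017989 ≈ 20.8.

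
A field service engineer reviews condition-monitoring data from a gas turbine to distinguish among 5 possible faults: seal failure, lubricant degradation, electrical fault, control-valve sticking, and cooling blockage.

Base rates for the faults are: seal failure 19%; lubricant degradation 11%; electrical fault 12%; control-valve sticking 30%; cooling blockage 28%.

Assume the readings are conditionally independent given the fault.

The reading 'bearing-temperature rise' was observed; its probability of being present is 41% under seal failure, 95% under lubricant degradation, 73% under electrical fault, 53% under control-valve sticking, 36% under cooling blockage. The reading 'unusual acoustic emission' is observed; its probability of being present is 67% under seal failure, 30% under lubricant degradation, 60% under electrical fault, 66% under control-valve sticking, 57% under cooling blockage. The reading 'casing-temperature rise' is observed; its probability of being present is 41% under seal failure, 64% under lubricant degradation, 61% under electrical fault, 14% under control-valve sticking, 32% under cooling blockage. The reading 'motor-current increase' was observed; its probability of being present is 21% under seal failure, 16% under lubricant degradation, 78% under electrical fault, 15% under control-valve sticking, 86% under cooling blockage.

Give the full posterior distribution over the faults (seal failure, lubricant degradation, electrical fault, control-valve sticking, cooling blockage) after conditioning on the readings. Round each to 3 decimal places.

For each hypothesis, the unnormalized posterior weight is prior × product of the reading likelihoods:
  seal failure: 0.19 × 0.41 × 0.67 × 0.41 × 0.21 = 0.0044938
  lubricant degradation: 0.11 × 0.95 × 0.30 × 0.64 × 0.16 = 0.0032102
  electrical fault: 0.12 × 0.73 × 0.60 × 0.61 × 0.78 = 0.025008
  control-valve sticking: 0.30 × 0.53 × 0.66 × 0.14 × 0.15 = 0.0022037
  cooling blockage: 0.28 × 0.36 × 0.57 × 0.32 × 0.86 = 0.015812
The unnormalized weights sum to 0.050728.
P(seal failure | evidence) = 0.0044938 / 0.050728 ≈ 0.089
P(lubricant degradation | evidence) = 0.0032102 / 0.050728 ≈ 0.063
P(electrical fault | evidence) = 0.025008 / 0.050728 ≈ 0.493
P(control-valve sticking | evidence) = 0.0022037 / 0.050728 ≈ 0.043
P(cooling blockage | evidence) = 0.015812 / 0.050728 ≈ 0.312

0.089, 0.063, 0.493, 0.043, 0.312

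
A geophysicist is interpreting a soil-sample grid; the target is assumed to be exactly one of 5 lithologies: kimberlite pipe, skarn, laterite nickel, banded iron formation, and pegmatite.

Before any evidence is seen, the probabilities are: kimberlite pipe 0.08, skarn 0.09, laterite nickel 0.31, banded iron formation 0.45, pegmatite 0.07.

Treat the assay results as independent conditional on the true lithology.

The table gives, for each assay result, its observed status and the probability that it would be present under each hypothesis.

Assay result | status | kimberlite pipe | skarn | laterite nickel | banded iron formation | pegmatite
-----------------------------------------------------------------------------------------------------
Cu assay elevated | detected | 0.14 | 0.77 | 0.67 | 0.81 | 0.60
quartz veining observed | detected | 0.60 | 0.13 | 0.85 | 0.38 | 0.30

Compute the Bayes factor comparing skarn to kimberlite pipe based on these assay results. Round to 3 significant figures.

The Bayes factor is the ratio of the joint likelihoods of the assay result pattern under the two hypotheses.
  skarn: 0.77 × 0.13 = 0.1001
  kimberlite pipe: 0.14 × 0.60 = 0.084
Bayes factor = 0.1001 / 0.084 ≈ 1.19

1.19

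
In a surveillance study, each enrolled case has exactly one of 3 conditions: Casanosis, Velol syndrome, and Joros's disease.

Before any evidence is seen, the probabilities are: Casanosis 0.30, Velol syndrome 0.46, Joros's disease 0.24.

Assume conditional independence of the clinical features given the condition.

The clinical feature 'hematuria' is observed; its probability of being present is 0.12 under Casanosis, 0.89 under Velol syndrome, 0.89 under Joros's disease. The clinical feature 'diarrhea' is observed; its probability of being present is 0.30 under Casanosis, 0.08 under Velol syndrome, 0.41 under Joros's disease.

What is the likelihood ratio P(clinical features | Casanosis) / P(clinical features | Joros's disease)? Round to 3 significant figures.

Joint likelihood of the clinical feature pattern under each hypothesis:
  Casanosis: 0.12 × 0.30 = 0.036
  Joros's disease: 0.89 × 0.41 = 0.3649
Bayes factor = 0.036 / 0.3649 ≈ 0.0987

0.0987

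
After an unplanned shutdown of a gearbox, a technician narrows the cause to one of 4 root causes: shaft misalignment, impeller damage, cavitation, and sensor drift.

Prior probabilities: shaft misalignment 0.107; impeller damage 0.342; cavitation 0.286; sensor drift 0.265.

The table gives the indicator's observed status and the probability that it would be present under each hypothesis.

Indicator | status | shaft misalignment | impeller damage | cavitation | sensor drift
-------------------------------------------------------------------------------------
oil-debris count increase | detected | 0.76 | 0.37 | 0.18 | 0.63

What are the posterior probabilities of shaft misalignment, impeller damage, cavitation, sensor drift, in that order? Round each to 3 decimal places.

0.191, 0.297, 0.121, 0.392

For each hypothesis, the unnormalized posterior weight is prior × likelihood:
  shaft misalignment: 0.107 × 0.76 = 0.08132
  impeller damage: 0.342 × 0.37 = 0.12654
  cavitation: 0.286 × 0.18 = 0.05148
  sensor drift: 0.265 × 0.63 = 0.16695
Normalizing constant Z = 0.08132 + 0.12654 + 0.05148 + 0.16695 = 0.42629.
P(shaft misalignment | evidence) = 0.08132 / 0.42629 ≈ 0.191
P(impeller damage | evidence) = 0.12654 / 0.42629 ≈ 0.297
P(cavitation | evidence) = 0.05148 / 0.42629 ≈ 0.121
P(sensor drift | evidence) = 0.16695 / 0.42629 ≈ 0.392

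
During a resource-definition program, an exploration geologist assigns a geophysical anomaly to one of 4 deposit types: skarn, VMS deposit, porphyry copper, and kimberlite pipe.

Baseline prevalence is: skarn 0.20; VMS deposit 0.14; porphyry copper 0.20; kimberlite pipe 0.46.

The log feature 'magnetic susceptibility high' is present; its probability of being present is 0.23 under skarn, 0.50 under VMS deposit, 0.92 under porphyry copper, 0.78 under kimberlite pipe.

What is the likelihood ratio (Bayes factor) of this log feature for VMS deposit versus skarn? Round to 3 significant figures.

The Bayes factor is the ratio of the two likelihoods.
  VMS deposit: 0.5
  skarn: 0.23
Bayes factor = 0.5 / 0.23 ≈ 2.17

2.17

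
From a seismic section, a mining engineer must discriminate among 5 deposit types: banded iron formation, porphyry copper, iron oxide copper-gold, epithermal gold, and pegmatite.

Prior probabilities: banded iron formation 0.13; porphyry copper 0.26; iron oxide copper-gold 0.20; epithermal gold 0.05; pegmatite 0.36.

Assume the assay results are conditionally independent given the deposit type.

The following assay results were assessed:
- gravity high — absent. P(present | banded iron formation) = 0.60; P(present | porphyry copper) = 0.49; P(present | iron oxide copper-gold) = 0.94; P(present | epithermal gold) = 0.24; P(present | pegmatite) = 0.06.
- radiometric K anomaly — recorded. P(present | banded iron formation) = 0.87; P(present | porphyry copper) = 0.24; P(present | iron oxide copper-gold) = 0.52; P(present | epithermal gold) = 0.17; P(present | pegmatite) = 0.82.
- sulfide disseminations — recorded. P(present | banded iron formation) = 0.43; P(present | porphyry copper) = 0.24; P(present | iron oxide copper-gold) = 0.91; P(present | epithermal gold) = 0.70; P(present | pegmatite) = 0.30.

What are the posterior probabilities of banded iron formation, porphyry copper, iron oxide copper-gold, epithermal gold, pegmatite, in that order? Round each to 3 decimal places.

0.161, 0.063, 0.047, 0.038, 0.691

Multiply each prior by the joint likelihood of the assay result pattern (using 1 − P(present | H) for each absent assay result):
  banded iron formation: 0.13 × (1 − 0.60) × 0.87 × 0.43 = 0.019453
  porphyry copper: 0.26 × (1 − 0.49) × 0.24 × 0.24 = 0.0076378
  iron oxide copper-gold: 0.20 × (1 − 0.94) × 0.52 × 0.91 = 0.0056784
  epithermal gold: 0.05 × (1 − 0.24) × 0.17 × 0.70 = 0.004522
  pegmatite: 0.36 × (1 − 0.06) × 0.82 × 0.30 = 0.083246
Marginal likelihood of the evidence = 0.12054.
P(banded iron formation | evidence) = 0.019453 / 0.12054 ≈ 0.161
P(porphyry copper | evidence) = 0.0076378 / 0.12054 ≈ 0.063
P(iron oxide copper-gold | evidence) = 0.0056784 / 0.12054 ≈ 0.047
P(epithermal gold | evidence) = 0.004522 / 0.12054 ≈ 0.038
P(pegmatite | evidence) = 0.083246 / 0.12054 ≈ 0.691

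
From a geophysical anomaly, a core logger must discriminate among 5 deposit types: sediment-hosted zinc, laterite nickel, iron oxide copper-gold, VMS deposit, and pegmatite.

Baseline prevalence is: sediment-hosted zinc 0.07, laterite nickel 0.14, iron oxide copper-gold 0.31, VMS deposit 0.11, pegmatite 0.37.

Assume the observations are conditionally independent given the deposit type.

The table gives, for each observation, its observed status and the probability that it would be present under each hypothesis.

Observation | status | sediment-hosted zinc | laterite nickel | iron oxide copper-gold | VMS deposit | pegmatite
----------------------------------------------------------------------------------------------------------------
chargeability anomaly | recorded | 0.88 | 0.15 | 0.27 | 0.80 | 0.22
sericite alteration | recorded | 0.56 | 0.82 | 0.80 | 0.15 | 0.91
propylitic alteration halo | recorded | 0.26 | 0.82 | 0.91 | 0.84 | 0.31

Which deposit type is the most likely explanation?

iron oxide copper-gold

For each hypothesis, the unnormalized posterior weight is prior × product of the observation likelihoods:
  sediment-hosted zinc: 0.07 × 0.88 × 0.56 × 0.26 = 0.008969
  laterite nickel: 0.14 × 0.15 × 0.82 × 0.82 = 0.01412
  iron oxide copper-gold: 0.31 × 0.27 × 0.80 × 0.91 = 0.060934
  VMS deposit: 0.11 × 0.80 × 0.15 × 0.84 = 0.011088
  pegmatite: 0.37 × 0.22 × 0.91 × 0.31 = 0.022963
The unnormalized weights sum to 0.11807.
P(sediment-hosted zinc | evidence) ≈ 0.008969 / 0.11807 ≈ 0.076
P(laterite nickel | evidence) ≈ 0.01412 / 0.11807 ≈ 0.120
P(iron oxide copper-gold | evidence) ≈ 0.060934 / 0.11807 ≈ 0.516
P(VMS deposit | evidence) ≈ 0.011088 / 0.11807 ≈ 0.094
P(pegmatite | evidence) ≈ 0.022963 / 0.11807 ≈ 0.194
The largest is 0.516, so iron oxide copper-gold is most probable.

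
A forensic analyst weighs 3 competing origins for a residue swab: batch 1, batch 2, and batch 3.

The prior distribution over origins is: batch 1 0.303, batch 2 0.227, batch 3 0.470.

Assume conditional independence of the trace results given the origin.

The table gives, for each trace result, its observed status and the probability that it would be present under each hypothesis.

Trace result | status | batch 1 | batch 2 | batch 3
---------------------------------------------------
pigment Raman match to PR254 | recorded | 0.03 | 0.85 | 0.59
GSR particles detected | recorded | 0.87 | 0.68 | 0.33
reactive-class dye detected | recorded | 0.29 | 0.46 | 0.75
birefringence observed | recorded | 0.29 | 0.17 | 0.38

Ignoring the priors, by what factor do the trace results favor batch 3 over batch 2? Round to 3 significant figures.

1.23

The Bayes factor is the ratio of the joint likelihoods of the trace result pattern under the two hypotheses.
  batch 3: 0.59 × 0.33 × 0.75 × 0.38 = 0.05549
  batch 2: 0.85 × 0.68 × 0.46 × 0.17 = 0.0452
Bayes factor = 0.05549 / 0.0452 ≈ 1.23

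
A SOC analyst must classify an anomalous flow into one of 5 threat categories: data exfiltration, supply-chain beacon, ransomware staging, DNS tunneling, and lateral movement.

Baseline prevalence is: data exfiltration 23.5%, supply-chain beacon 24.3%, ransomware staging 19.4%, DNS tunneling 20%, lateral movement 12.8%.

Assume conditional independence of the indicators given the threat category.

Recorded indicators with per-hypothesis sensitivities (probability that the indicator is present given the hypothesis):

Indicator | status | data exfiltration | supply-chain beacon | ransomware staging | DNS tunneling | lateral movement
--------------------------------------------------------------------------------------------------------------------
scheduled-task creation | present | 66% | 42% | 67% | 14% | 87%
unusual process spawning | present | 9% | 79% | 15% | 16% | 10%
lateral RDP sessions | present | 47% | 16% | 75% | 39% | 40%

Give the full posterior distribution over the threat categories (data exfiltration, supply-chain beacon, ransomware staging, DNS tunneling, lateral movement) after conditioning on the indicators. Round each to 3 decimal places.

Multiply each prior by the joint likelihood of the indicator pattern:
  data exfiltration: 0.235 × 0.66 × 0.09 × 0.47 = 0.0065607
  supply-chain beacon: 0.243 × 0.42 × 0.79 × 0.16 = 0.0129
  ransomware staging: 0.194 × 0.67 × 0.15 × 0.75 = 0.014623
  DNS tunneling: 0.200 × 0.14 × 0.16 × 0.39 = 0.0017472
  lateral movement: 0.128 × 0.87 × 0.10 × 0.40 = 0.0044544
The unnormalized weights sum to 0.040285.
P(data exfiltration | evidence) = 0.0065607 / 0.040285 ≈ 0.163
P(supply-chain beacon | evidence) = 0.0129 / 0.040285 ≈ 0.320
P(ransomware staging | evidence) = 0.014623 / 0.040285 ≈ 0.363
P(DNS tunneling | evidence) = 0.0017472 / 0.040285 ≈ 0.043
P(lateral movement | evidence) = 0.0044544 / 0.040285 ≈ 0.111

0.163, 0.320, 0.363, 0.043, 0.111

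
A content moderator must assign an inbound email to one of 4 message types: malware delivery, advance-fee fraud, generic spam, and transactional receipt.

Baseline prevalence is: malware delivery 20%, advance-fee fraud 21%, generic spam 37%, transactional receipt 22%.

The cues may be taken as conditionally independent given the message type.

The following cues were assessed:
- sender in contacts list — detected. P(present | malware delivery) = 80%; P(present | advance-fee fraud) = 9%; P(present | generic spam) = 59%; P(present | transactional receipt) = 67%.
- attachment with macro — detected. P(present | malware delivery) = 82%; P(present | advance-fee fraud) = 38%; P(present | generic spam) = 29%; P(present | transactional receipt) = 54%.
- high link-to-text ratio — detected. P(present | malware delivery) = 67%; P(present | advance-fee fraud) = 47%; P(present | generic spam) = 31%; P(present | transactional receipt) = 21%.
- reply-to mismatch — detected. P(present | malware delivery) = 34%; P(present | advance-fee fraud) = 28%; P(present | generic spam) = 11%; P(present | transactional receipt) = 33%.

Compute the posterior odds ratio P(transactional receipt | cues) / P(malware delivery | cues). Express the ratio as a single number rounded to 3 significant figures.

0.185

The normalizing constant cancels in an odds ratio, so compute prior × likelihood for the two hypotheses only:
  transactional receipt: 0.22 × 0.67 × 0.54 × 0.21 × 0.33 = 0.005516
  malware delivery: 0.20 × 0.80 × 0.82 × 0.67 × 0.34 = 0.029887
Odds(transactional receipt : malware delivery) = 0.005516 / 0.029887 ≈ 0.185.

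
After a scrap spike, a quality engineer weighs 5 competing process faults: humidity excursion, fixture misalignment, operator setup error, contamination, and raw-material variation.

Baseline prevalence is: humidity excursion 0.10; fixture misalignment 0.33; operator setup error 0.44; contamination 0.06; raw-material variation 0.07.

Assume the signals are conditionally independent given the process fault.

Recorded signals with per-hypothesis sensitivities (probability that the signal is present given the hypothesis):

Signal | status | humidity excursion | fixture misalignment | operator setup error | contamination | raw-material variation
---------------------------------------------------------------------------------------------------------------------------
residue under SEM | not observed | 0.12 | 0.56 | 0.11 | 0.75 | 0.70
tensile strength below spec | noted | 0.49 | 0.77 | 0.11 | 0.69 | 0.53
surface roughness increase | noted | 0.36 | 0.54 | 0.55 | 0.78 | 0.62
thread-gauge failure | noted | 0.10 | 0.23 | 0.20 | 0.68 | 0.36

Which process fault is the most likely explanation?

fixture misalignment

By Bayes' rule with conditional independence, the unnormalized weight for each hypothesis is prior × ∏ likelihoods (using 1 − P(present | H) for each absent signal):
  humidity excursion: 0.10 × (1 − 0.12) × 0.49 × 0.36 × 0.10 = 0.0015523
  fixture misalignment: 0.33 × (1 − 0.56) × 0.77 × 0.54 × 0.23 = 0.013886
  operator setup error: 0.44 × (1 − 0.11) × 0.11 × 0.55 × 0.20 = 0.0047384
  contamination: 0.06 × (1 − 0.75) × 0.69 × 0.78 × 0.68 = 0.0054896
  raw-material variation: 0.07 × (1 − 0.70) × 0.53 × 0.62 × 0.36 = 0.0024842
Marginal likelihood of the evidence = 0.028151.
P(humidity excursion | evidence) ≈ 0.0015523 / 0.028151 ≈ 0.055
P(fixture misalignment | evidence) ≈ 0.013886 / 0.028151 ≈ 0.493
P(operator setup error | evidence) ≈ 0.0047384 / 0.028151 ≈ 0.168
P(contamination | evidence) ≈ 0.0054896 / 0.028151 ≈ 0.195
P(raw-material variation | evidence) ≈ 0.0024842 / 0.028151 ≈ 0.088
The largest is 0.493, so fixture misalignment is most probable.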